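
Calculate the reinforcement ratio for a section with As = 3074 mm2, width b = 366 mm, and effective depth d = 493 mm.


rho = As / (b * d)
= 3074 / (366 * 493)
= 0.017

0.017


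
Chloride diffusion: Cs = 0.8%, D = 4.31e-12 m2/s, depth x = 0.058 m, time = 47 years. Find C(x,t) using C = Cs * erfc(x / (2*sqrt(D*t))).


t_seconds = 47 * 365.25 * 24 * 3600 = 1483207200.0 s
arg = 0.058 / (2 * sqrt(4.31e-12 * 1483207200.0))
= 0.3627
erfc(0.3627) = 0.608
C = 0.8 * 0.608 = 0.4864%

0.4864


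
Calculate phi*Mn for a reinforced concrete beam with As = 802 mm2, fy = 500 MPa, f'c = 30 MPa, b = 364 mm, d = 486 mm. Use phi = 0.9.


a = As * fy / (0.85 * f'c * b)
= 802 * 500 / (0.85 * 30 * 364)
= 43.2019 mm
Mn = As * fy * (d - a/2) / 10^6
= 186.224 kN-m
phi*Mn = 0.9 * 186.224 = 167.6 kN-m

167.6


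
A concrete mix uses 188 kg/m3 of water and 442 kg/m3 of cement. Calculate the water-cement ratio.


w/c = water / cement
w/c = 188 / 442 = 0.425

0.425


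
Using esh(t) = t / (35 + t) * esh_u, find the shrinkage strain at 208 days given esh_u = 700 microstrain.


esh(208) = 208 / (35 + 208) * 700
= 208 / 243 * 700
= 599.2 microstrain

599.2


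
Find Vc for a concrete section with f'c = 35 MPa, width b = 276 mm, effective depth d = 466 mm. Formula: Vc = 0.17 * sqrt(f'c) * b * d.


Vc = 0.17 * sqrt(35) * 276 * 466 / 1000
= 129.35 kN

129.35


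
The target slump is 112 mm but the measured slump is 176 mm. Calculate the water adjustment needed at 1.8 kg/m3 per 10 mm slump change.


Difference = 112 - 176 = -64 mm
Water adjustment = -64 * 1.8 / 10 = -11.5 kg/m3

-11.5


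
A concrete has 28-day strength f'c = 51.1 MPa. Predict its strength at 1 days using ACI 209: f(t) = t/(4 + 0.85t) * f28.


f(1) = 1 / (4 + 0.85 * 1) * 51.1
= 1 / 4.85 * 51.1
= 10.54 MPa

10.54


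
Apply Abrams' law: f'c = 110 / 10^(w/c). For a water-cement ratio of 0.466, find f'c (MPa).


f'c = 110 / 10^0.466
= 110 / 2.924
= 37.62 MPa

37.62


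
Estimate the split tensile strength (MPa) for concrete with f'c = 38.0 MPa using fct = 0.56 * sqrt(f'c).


fct = 0.56 * sqrt(38.0)
= 0.56 * 6.164
= 3.452 MPa

3.452


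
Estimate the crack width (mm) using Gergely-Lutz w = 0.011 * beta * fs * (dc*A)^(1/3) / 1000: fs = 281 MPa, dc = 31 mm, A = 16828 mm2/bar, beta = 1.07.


w = 0.011 * beta * fs * (dc * A)^(1/3) / 1000
= 0.011 * 1.07 * 281 * (31 * 16828)^(1/3) / 1000
= 0.266 mm

0.266


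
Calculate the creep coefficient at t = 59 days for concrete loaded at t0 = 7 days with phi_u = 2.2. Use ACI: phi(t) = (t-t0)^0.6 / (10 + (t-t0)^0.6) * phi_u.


dt = 59 - 7 = 52
phi = 52^0.6 / (10 + 52^0.6) * 2.2
= 1.137

1.137


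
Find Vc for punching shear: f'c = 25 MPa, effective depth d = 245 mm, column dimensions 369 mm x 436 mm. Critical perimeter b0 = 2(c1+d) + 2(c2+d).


b0 = 2*(369 + 245) + 2*(436 + 245) = 2590 mm
Vc = 0.33 * sqrt(25) * 2590 * 245 / 1000
= 1047.01 kN

1047.01


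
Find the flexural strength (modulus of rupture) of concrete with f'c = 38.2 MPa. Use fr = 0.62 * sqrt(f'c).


fr = 0.62 * sqrt(38.2)
= 3.832 MPa

3.832


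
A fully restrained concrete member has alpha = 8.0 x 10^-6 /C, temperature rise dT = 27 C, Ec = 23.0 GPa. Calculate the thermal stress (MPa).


sigma = alpha * dT * Ec
= 8.0e-6 * 27 * 23.0 * 1000
= 4.968 MPa

4.968


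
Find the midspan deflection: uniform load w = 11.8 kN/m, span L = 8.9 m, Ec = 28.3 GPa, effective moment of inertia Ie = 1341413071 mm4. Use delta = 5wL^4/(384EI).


Convert: L = 8.9 m = 8900 mm, Ec = 28.3 GPa = 28300 MPa
delta = 5 * 11.8 * 8900^4 / (384 * 28300 * 1341413071)
= 25.39 mm

25.39


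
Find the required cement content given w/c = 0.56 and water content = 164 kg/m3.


Cement = water / (w/c)
= 164 / 0.56
= 292.9 kg/m3

292.9


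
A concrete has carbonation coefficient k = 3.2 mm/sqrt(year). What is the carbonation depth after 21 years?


depth = k * sqrt(t)
= 3.2 * sqrt(21)
= 14.66 mm

14.66


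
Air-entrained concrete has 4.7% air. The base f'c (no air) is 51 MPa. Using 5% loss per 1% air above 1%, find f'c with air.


Strength loss = (4.7 - 1) * 5 = 18.5%
f'c = 51 * (1 - 18.5/100)
= 41.56 MPa

41.56


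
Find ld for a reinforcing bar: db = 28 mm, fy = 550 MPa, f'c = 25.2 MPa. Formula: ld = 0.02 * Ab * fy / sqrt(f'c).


Ab = pi * 28^2 / 4 = 615.752 mm2
ld = 0.02 * 615.752 * 550 / sqrt(25.2)
= 1349.3 mm

1349.3


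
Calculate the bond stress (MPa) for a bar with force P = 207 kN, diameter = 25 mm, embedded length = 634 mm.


u = P / (pi * db * ld)
= 207 * 1000 / (pi * 25 * 634)
= 4.157 MPa

4.157


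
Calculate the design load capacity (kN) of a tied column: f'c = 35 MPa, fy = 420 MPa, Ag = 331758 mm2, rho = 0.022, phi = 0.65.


Ast = rho * Ag = 0.022 * 331758 = 7298.676 mm2
phi*Pn = 0.65 * 0.80 * (0.85 * 35 * (331758 - 7298.676) + 420 * 7298.676) / 1000
= 6613.42 kN

6613.42


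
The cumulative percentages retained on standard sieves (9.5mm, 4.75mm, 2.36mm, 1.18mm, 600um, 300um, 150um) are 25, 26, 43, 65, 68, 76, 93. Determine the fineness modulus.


FM = sum(cumulative % retained) / 100
= 396 / 100
= 3.96

3.96


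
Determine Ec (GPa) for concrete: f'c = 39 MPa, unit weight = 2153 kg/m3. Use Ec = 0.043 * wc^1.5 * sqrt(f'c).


Ec = 0.043 * 2153^1.5 * sqrt(39) / 1000
= 26.83 GPa

26.83


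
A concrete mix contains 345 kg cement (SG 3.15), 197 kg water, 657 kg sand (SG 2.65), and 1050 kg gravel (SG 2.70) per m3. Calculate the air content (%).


Vol cement = 345 / (3.15 * 1000) = 0.109524 m3
Vol water = 197 / 1000 = 0.197 m3
Vol sand = 657 / (2.65 * 1000) = 0.247925 m3
Vol gravel = 1050 / (2.70 * 1000) = 0.388889 m3
Total solid + water volume = 0.943337 m3
Air = (1 - 0.943337) * 100 = 5.67%

5.67


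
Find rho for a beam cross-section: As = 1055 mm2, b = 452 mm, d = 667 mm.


rho = As / (b * d)
= 1055 / (452 * 667)
= 0.0035

0.0035


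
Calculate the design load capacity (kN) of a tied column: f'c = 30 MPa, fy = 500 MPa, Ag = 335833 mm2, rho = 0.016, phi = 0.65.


Ast = rho * Ag = 0.016 * 335833 = 5373.328 mm2
phi*Pn = 0.65 * 0.80 * (0.85 * 30 * (335833 - 5373.328) + 500 * 5373.328) / 1000
= 5778.96 kN

5778.96


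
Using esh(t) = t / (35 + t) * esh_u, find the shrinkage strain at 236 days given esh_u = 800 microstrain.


esh(236) = 236 / (35 + 236) * 800
= 236 / 271 * 800
= 696.7 microstrain

696.7


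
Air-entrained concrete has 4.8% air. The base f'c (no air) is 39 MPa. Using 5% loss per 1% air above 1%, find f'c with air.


Strength loss = (4.8 - 1) * 5 = 19.0%
f'c = 39 * (1 - 19.0/100)
= 31.59 MPa

31.59


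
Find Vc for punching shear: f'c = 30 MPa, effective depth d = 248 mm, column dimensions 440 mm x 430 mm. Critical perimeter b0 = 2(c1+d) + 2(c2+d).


b0 = 2*(440 + 248) + 2*(430 + 248) = 2732 mm
Vc = 0.33 * sqrt(30) * 2732 * 248 / 1000
= 1224.64 kN

1224.64


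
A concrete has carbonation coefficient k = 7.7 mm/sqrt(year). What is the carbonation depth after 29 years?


depth = k * sqrt(t)
= 7.7 * sqrt(29)
= 41.47 mm

41.47


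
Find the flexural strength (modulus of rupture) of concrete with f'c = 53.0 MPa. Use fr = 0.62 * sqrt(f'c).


fr = 0.62 * sqrt(53.0)
= 4.514 MPa

4.514


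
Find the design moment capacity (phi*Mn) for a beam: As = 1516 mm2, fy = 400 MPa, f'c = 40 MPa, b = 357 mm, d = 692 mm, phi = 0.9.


a = As * fy / (0.85 * f'c * b)
= 1516 * 400 / (0.85 * 40 * 357)
= 49.9588 mm
Mn = As * fy * (d - a/2) / 10^6
= 404.4813 kN-m
phi*Mn = 0.9 * 404.4813 = 364.03 kN-m

364.03


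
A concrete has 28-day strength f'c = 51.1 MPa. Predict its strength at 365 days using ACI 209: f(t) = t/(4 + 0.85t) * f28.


f(365) = 365 / (4 + 0.85 * 365) * 51.1
= 365 / 314.25 * 51.1
= 59.35 MPa

59.35


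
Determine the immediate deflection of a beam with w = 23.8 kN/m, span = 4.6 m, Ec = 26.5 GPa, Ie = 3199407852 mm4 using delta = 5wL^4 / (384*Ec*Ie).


Convert: L = 4.6 m = 4600 mm, Ec = 26.5 GPa = 26500 MPa
delta = 5 * 23.8 * 4600^4 / (384 * 26500 * 3199407852)
= 1.64 mm

1.64


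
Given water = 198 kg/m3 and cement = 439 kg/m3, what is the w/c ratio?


w/c = water / cement
w/c = 198 / 439 = 0.451

0.451


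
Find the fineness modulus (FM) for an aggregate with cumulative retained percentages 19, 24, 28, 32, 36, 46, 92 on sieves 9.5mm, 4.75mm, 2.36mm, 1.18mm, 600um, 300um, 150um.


FM = sum(cumulative % retained) / 100
= 277 / 100
= 2.77

2.77


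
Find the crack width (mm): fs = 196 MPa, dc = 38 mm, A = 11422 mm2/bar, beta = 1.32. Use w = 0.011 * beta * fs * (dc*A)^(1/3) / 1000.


w = 0.011 * beta * fs * (dc * A)^(1/3) / 1000
= 0.011 * 1.32 * 196 * (38 * 11422)^(1/3) / 1000
= 0.215 mm

0.215


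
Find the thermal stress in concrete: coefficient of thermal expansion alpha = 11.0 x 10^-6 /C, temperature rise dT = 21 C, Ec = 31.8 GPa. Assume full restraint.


sigma = alpha * dT * Ec
= 11.0e-6 * 21 * 31.8 * 1000
= 7.346 MPa

7.346


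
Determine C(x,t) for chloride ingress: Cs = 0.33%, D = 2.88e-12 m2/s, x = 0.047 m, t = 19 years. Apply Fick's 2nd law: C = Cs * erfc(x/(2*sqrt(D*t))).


t_seconds = 19 * 365.25 * 24 * 3600 = 599594400.0 s
arg = 0.047 / (2 * sqrt(2.88e-12 * 599594400.0))
= 0.5655
erfc(0.5655) = 0.4239
C = 0.33 * 0.4239 = 0.1399%

0.1399


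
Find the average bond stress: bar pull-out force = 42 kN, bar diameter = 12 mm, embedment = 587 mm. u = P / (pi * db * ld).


u = P / (pi * db * ld)
= 42 * 1000 / (pi * 12 * 587)
= 1.898 MPa

1.898


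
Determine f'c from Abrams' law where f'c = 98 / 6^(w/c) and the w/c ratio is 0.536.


f'c = 98 / 6^0.536
= 98 / 2.613
= 37.51 MPa

37.51


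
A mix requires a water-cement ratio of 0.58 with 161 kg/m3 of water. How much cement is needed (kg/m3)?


Cement = water / (w/c)
= 161 / 0.58
= 277.6 kg/m3

277.6


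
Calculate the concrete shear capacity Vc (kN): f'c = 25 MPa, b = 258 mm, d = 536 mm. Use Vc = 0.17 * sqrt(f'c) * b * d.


Vc = 0.17 * sqrt(25) * 258 * 536 / 1000
= 117.54 kN

117.54


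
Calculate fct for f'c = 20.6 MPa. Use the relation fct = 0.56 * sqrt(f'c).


fct = 0.56 * sqrt(20.6)
= 0.56 * 4.539
= 2.542 MPa

2.542


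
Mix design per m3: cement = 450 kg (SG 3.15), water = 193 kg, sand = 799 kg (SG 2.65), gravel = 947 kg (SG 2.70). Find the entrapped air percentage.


Vol cement = 450 / (3.15 * 1000) = 0.142857 m3
Vol water = 193 / 1000 = 0.193 m3
Vol sand = 799 / (2.65 * 1000) = 0.301509 m3
Vol gravel = 947 / (2.70 * 1000) = 0.350741 m3
Total solid + water volume = 0.988107 m3
Air = (1 - 0.988107) * 100 = 1.19%

1.19


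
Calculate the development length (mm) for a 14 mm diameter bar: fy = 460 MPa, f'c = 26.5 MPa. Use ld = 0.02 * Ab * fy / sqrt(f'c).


Ab = pi * 14^2 / 4 = 153.938 mm2
ld = 0.02 * 153.938 * 460 / sqrt(26.5)
= 275.1 mm

275.1


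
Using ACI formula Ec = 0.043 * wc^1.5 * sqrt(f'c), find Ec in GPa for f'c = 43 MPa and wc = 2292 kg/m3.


Ec = 0.043 * 2292^1.5 * sqrt(43) / 1000
= 30.94 GPa

30.94


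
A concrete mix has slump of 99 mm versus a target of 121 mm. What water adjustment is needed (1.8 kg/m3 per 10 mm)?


Difference = 121 - 99 = 22 mm
Water adjustment = 22 * 1.8 / 10 = 4.0 kg/m3

4.0


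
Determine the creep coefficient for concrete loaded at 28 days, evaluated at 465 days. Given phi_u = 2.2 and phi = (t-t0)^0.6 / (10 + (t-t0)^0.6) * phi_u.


dt = 465 - 28 = 437
phi = 437^0.6 / (10 + 437^0.6) * 2.2
= 1.745

1.745


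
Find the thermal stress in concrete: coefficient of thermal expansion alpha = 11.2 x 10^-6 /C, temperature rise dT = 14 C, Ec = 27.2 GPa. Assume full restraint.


sigma = alpha * dT * Ec
= 11.2e-6 * 14 * 27.2 * 1000
= 4.265 MPa

4.265


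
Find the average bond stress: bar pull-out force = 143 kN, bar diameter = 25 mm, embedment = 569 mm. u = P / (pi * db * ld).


u = P / (pi * db * ld)
= 143 * 1000 / (pi * 25 * 569)
= 3.2 MPa

3.2


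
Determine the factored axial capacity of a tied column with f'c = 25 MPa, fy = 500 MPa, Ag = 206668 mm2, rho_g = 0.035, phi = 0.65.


Ast = rho * Ag = 0.035 * 206668 = 7233.38 mm2
phi*Pn = 0.65 * 0.80 * (0.85 * 25 * (206668 - 7233.38) + 500 * 7233.38) / 1000
= 4084.43 kN

4084.43


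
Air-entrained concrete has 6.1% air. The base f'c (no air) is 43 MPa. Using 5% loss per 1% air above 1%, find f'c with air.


Strength loss = (6.1 - 1) * 5 = 25.5%
f'c = 43 * (1 - 25.5/100)
= 32.03 MPa

32.03


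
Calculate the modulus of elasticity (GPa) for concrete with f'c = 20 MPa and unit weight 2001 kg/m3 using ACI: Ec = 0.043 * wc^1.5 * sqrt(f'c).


Ec = 0.043 * 2001^1.5 * sqrt(20) / 1000
= 17.21 GPa

17.21


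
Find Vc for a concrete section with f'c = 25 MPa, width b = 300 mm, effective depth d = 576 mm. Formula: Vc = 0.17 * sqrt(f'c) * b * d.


Vc = 0.17 * sqrt(25) * 300 * 576 / 1000
= 146.88 kN

146.88


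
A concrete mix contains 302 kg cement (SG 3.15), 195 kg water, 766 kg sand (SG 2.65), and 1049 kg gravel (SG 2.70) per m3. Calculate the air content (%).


Vol cement = 302 / (3.15 * 1000) = 0.095873 m3
Vol water = 195 / 1000 = 0.195 m3
Vol sand = 766 / (2.65 * 1000) = 0.289057 m3
Vol gravel = 1049 / (2.70 * 1000) = 0.388519 m3
Total solid + water volume = 0.968448 m3
Air = (1 - 0.968448) * 100 = 3.16%

3.16


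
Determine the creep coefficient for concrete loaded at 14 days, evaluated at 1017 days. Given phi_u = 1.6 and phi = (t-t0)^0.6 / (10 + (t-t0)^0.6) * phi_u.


dt = 1017 - 14 = 1003
phi = 1003^0.6 / (10 + 1003^0.6) * 1.6
= 1.381

1.381


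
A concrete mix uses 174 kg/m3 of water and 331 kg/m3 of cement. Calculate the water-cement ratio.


w/c = water / cement
w/c = 174 / 331 = 0.526

0.526


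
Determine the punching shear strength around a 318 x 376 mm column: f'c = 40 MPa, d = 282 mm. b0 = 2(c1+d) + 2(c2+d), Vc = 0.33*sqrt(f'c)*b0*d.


b0 = 2*(318 + 282) + 2*(376 + 282) = 2516 mm
Vc = 0.33 * sqrt(40) * 2516 * 282 / 1000
= 1480.82 kN

1480.82


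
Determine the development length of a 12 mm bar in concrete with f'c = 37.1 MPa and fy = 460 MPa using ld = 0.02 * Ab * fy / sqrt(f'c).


Ab = pi * 12^2 / 4 = 113.097 mm2
ld = 0.02 * 113.097 * 460 / sqrt(37.1)
= 170.8 mm

170.8


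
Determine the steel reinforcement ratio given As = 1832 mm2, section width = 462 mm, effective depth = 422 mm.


rho = As / (b * d)
= 1832 / (462 * 422)
= 0.0094

0.0094


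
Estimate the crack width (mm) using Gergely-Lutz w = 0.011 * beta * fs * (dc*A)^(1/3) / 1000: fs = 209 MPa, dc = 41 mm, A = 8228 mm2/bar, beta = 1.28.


w = 0.011 * beta * fs * (dc * A)^(1/3) / 1000
= 0.011 * 1.28 * 209 * (41 * 8228)^(1/3) / 1000
= 0.205 mm

0.205


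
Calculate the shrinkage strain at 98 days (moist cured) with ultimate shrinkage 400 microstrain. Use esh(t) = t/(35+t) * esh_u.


esh(98) = 98 / (35 + 98) * 400
= 98 / 133 * 400
= 294.7 microstrain

294.7


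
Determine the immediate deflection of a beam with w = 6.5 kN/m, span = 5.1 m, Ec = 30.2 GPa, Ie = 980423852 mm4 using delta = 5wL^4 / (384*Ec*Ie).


Convert: L = 5.1 m = 5100 mm, Ec = 30.2 GPa = 30200 MPa
delta = 5 * 6.5 * 5100^4 / (384 * 30200 * 980423852)
= 1.93 mm

1.93


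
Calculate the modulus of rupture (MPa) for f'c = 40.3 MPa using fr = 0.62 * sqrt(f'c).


fr = 0.62 * sqrt(40.3)
= 3.936 MPa

3.936


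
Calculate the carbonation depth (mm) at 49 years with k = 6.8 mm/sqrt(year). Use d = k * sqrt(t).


depth = k * sqrt(t)
= 6.8 * sqrt(49)
= 47.6 mm

47.6


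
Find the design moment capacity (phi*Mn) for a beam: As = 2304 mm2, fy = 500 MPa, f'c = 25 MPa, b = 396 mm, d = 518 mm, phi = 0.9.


a = As * fy / (0.85 * f'c * b)
= 2304 * 500 / (0.85 * 25 * 396)
= 136.8984 mm
Mn = As * fy * (d - a/2) / 10^6
= 517.8825 kN-m
phi*Mn = 0.9 * 517.8825 = 466.09 kN-m

466.09


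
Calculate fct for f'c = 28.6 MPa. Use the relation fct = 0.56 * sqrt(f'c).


fct = 0.56 * sqrt(28.6)
= 0.56 * 5.348
= 2.995 MPa

2.995


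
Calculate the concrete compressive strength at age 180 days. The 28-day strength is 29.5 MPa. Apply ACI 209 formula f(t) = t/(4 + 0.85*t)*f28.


f(180) = 180 / (4 + 0.85 * 180) * 29.5
= 180 / 157.0 * 29.5
= 33.82 MPa

33.82


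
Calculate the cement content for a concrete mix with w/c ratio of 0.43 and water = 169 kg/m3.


Cement = water / (w/c)
= 169 / 0.43
= 393.0 kg/m3

393.0


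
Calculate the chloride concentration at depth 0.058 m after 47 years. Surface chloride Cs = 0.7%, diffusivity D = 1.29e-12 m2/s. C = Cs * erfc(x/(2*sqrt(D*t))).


t_seconds = 47 * 365.25 * 24 * 3600 = 1483207200.0 s
arg = 0.058 / (2 * sqrt(1.29e-12 * 1483207200.0))
= 0.663
erfc(0.663) = 0.3485
C = 0.7 * 0.3485 = 0.2439%

0.2439


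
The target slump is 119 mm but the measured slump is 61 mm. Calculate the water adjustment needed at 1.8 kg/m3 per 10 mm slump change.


Difference = 119 - 61 = 58 mm
Water adjustment = 58 * 1.8 / 10 = 10.4 kg/m3

10.4


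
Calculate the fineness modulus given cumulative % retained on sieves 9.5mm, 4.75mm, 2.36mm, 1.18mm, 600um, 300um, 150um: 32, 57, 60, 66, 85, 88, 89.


FM = sum(cumulative % retained) / 100
= 477 / 100
= 4.77

4.77


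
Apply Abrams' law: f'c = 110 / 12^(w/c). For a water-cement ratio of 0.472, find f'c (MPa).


f'c = 110 / 12^0.472
= 110 / 3.231
= 34.04 MPa

34.04


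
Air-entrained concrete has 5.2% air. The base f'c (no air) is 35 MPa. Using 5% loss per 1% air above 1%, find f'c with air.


Strength loss = (5.2 - 1) * 5 = 21.0%
f'c = 35 * (1 - 21.0/100)
= 27.65 MPa

27.65


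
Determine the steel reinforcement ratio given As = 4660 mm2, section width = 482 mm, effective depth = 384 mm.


rho = As / (b * d)
= 4660 / (482 * 384)
= 0.0252

0.0252


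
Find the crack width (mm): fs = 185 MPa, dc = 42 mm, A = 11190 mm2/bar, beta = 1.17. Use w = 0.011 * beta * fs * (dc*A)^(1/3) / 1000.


w = 0.011 * beta * fs * (dc * A)^(1/3) / 1000
= 0.011 * 1.17 * 185 * (42 * 11190)^(1/3) / 1000
= 0.185 mm

0.185


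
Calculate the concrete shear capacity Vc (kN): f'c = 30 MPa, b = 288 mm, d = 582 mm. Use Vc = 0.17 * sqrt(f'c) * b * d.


Vc = 0.17 * sqrt(30) * 288 * 582 / 1000
= 156.07 kN

156.07


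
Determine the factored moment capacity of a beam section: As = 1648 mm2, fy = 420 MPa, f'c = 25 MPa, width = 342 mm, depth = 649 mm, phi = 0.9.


a = As * fy / (0.85 * f'c * b)
= 1648 * 420 / (0.85 * 25 * 342)
= 95.2405 mm
Mn = As * fy * (d - a/2) / 10^6
= 416.251 kN-m
phi*Mn = 0.9 * 416.251 = 374.63 kN-m

374.63


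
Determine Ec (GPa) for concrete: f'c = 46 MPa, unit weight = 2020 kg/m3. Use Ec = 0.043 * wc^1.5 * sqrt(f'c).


Ec = 0.043 * 2020^1.5 * sqrt(46) / 1000
= 26.48 GPa

26.48


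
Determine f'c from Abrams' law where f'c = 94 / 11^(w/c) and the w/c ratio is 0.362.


f'c = 94 / 11^0.362
= 94 / 2.382
= 39.46 MPa

39.46


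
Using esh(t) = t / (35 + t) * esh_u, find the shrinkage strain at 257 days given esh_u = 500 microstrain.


esh(257) = 257 / (35 + 257) * 500
= 257 / 292 * 500
= 440.1 microstrain

440.1


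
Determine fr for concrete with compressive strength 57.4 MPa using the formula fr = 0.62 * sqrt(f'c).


fr = 0.62 * sqrt(57.4)
= 4.697 MPa

4.697


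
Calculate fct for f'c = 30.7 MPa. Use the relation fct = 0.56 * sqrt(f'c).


fct = 0.56 * sqrt(30.7)
= 0.56 * 5.541
= 3.103 MPa

3.103


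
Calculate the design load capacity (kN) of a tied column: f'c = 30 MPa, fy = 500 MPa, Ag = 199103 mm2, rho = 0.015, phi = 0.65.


Ast = rho * Ag = 0.015 * 199103 = 2986.545 mm2
phi*Pn = 0.65 * 0.80 * (0.85 * 30 * (199103 - 2986.545) + 500 * 2986.545) / 1000
= 3377.01 kN

3377.01


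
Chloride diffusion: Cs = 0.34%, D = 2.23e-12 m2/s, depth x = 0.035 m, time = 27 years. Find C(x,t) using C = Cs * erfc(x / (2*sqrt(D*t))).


t_seconds = 27 * 365.25 * 24 * 3600 = 852055200.0 s
arg = 0.035 / (2 * sqrt(2.23e-12 * 852055200.0))
= 0.4015
erfc(0.4015) = 0.5702
C = 0.34 * 0.5702 = 0.1939%

0.1939


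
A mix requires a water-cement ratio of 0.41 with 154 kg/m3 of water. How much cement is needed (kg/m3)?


Cement = water / (w/c)
= 154 / 0.41
= 375.6 kg/m3

375.6


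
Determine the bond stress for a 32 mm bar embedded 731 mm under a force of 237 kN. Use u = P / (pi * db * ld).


u = P / (pi * db * ld)
= 237 * 1000 / (pi * 32 * 731)
= 3.225 MPa

3.225


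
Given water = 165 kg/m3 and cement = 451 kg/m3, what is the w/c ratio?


w/c = water / cement
w/c = 165 / 451 = 0.366

0.366


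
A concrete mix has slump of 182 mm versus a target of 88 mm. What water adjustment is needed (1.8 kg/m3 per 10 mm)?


Difference = 88 - 182 = -94 mm
Water adjustment = -94 * 1.8 / 10 = -16.9 kg/m3

-16.9


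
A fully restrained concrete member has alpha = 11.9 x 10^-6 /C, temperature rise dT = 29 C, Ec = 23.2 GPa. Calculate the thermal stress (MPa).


sigma = alpha * dT * Ec
= 11.9e-6 * 29 * 23.2 * 1000
= 8.006 MPa

8.006


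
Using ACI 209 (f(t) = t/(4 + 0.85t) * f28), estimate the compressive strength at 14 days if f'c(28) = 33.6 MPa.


f(14) = 14 / (4 + 0.85 * 14) * 33.6
= 14 / 15.9 * 33.6
= 29.58 MPa

29.58


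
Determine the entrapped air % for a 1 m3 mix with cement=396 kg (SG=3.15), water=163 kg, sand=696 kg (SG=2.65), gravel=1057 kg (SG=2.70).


Vol cement = 396 / (3.15 * 1000) = 0.125714 m3
Vol water = 163 / 1000 = 0.163 m3
Vol sand = 696 / (2.65 * 1000) = 0.262642 m3
Vol gravel = 1057 / (2.70 * 1000) = 0.391481 m3
Total solid + water volume = 0.942837 m3
Air = (1 - 0.942837) * 100 = 5.72%

5.72


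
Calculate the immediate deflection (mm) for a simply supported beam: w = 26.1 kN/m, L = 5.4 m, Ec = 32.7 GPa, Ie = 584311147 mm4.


Convert: L = 5.4 m = 5400 mm, Ec = 32.7 GPa = 32700 MPa
delta = 5 * 26.1 * 5400^4 / (384 * 32700 * 584311147)
= 15.12 mm

15.12


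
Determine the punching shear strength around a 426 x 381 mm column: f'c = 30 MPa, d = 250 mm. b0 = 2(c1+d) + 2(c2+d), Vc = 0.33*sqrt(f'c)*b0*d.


b0 = 2*(426 + 250) + 2*(381 + 250) = 2614 mm
Vc = 0.33 * sqrt(30) * 2614 * 250 / 1000
= 1181.19 kN

1181.19


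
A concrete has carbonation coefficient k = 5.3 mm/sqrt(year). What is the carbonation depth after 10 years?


depth = k * sqrt(t)
= 5.3 * sqrt(10)
= 16.76 mm

16.76


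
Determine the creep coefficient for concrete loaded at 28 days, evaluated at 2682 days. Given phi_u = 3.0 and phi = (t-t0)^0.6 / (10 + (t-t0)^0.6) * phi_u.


dt = 2682 - 28 = 2654
phi = 2654^0.6 / (10 + 2654^0.6) * 3.0
= 2.757

2.757


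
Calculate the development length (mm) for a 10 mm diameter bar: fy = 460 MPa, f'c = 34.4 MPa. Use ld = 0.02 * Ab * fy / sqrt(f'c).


Ab = pi * 10^2 / 4 = 78.54 mm2
ld = 0.02 * 78.54 * 460 / sqrt(34.4)
= 123.2 mm

123.2


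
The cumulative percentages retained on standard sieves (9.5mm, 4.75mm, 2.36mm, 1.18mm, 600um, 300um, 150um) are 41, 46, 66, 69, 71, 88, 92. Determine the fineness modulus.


FM = sum(cumulative % retained) / 100
= 473 / 100
= 4.73

4.73


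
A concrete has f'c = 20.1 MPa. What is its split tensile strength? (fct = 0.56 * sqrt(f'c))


fct = 0.56 * sqrt(20.1)
= 0.56 * 4.483
= 2.511 MPa

2.511


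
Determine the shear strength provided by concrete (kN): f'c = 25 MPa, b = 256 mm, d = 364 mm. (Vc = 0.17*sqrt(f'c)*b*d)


Vc = 0.17 * sqrt(25) * 256 * 364 / 1000
= 79.21 kN

79.21


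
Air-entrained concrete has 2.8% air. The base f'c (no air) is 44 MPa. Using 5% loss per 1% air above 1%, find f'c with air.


Strength loss = (2.8 - 1) * 5 = 9.0%
f'c = 44 * (1 - 9.0/100)
= 40.04 MPa

40.04


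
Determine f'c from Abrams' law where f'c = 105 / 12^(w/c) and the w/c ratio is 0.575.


f'c = 105 / 12^0.575
= 105 / 4.174
= 25.16 MPa

25.16


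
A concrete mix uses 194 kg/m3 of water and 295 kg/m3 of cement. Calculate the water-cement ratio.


w/c = water / cement
w/c = 194 / 295 = 0.658

0.658


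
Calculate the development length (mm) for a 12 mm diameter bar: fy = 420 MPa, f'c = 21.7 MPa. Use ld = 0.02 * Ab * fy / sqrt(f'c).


Ab = pi * 12^2 / 4 = 113.097 mm2
ld = 0.02 * 113.097 * 420 / sqrt(21.7)
= 203.9 mm

203.9


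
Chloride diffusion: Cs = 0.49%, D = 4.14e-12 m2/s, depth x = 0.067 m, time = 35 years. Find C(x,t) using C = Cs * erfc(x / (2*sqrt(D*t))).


t_seconds = 35 * 365.25 * 24 * 3600 = 1104516000.0 s
arg = 0.067 / (2 * sqrt(4.14e-12 * 1104516000.0))
= 0.4954
erfc(0.4954) = 0.4835
C = 0.49 * 0.4835 = 0.2369%

0.2369


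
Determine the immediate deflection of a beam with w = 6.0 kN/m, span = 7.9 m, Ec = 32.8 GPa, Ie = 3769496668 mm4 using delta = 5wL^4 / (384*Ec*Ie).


Convert: L = 7.9 m = 7900 mm, Ec = 32.8 GPa = 32800 MPa
delta = 5 * 6.0 * 7900^4 / (384 * 32800 * 3769496668)
= 2.46 mm

2.46


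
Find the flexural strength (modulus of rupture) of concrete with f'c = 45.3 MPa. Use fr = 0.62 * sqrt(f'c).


fr = 0.62 * sqrt(45.3)
= 4.173 MPa

4.173


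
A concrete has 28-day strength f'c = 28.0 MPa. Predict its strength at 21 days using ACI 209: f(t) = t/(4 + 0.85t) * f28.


f(21) = 21 / (4 + 0.85 * 21) * 28.0
= 21 / 21.85 * 28.0
= 26.91 MPa

26.91


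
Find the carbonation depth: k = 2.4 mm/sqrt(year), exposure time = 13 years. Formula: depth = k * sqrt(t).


depth = k * sqrt(t)
= 2.4 * sqrt(13)
= 8.65 mm

8.65


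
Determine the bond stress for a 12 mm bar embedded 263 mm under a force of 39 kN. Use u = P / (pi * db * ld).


u = P / (pi * db * ld)
= 39 * 1000 / (pi * 12 * 263)
= 3.933 MPa

3.933


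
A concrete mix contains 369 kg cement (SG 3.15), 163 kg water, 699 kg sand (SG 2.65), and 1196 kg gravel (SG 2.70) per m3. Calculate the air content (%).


Vol cement = 369 / (3.15 * 1000) = 0.117143 m3
Vol water = 163 / 1000 = 0.163 m3
Vol sand = 699 / (2.65 * 1000) = 0.263774 m3
Vol gravel = 1196 / (2.70 * 1000) = 0.442963 m3
Total solid + water volume = 0.986879 m3
Air = (1 - 0.986879) * 100 = 1.31%

1.31


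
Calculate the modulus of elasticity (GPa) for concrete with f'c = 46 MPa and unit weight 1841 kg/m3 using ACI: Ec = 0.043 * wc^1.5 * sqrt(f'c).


Ec = 0.043 * 1841^1.5 * sqrt(46) / 1000
= 23.04 GPa

23.04


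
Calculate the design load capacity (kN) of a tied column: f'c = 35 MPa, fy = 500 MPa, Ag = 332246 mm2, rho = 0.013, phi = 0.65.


Ast = rho * Ag = 0.013 * 332246 = 4319.198 mm2
phi*Pn = 0.65 * 0.80 * (0.85 * 35 * (332246 - 4319.198) + 500 * 4319.198) / 1000
= 6196.02 kN

6196.02


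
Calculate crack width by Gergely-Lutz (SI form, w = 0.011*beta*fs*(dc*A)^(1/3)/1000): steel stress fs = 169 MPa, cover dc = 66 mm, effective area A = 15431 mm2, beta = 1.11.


w = 0.011 * beta * fs * (dc * A)^(1/3) / 1000
= 0.011 * 1.11 * 169 * (66 * 15431)^(1/3) / 1000
= 0.208 mm

0.208


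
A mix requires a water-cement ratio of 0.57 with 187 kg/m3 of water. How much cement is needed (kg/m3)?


Cement = water / (w/c)
= 187 / 0.57
= 328.1 kg/m3

328.1


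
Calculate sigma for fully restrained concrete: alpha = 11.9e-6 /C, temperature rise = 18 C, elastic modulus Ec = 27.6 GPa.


sigma = alpha * dT * Ec
= 11.9e-6 * 18 * 27.6 * 1000
= 5.912 MPa

5.912


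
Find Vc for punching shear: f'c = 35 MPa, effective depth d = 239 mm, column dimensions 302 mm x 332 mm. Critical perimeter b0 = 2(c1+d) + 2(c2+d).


b0 = 2*(302 + 239) + 2*(332 + 239) = 2224 mm
Vc = 0.33 * sqrt(35) * 2224 * 239 / 1000
= 1037.72 kN

1037.72


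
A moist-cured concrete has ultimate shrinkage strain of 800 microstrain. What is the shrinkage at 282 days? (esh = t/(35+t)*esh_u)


esh(282) = 282 / (35 + 282) * 800
= 282 / 317 * 800
= 711.7 microstrain

711.7


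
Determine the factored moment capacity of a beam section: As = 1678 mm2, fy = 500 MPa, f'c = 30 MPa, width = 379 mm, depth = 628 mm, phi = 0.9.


a = As * fy / (0.85 * f'c * b)
= 1678 * 500 / (0.85 * 30 * 379)
= 86.8126 mm
Mn = As * fy * (d - a/2) / 10^6
= 490.4741 kN-m
phi*Mn = 0.9 * 490.4741 = 441.43 kN-m

441.43


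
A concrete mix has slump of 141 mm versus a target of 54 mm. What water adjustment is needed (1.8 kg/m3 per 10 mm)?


Difference = 54 - 141 = -87 mm
Water adjustment = -87 * 1.8 / 10 = -15.7 kg/m3

-15.7


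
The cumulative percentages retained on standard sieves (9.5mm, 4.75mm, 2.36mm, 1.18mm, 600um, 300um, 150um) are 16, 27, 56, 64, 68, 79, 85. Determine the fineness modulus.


FM = sum(cumulative % retained) / 100
= 395 / 100
= 3.95

3.95


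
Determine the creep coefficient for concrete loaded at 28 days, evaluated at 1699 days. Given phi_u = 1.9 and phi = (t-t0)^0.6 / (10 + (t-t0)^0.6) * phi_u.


dt = 1699 - 28 = 1671
phi = 1671^0.6 / (10 + 1671^0.6) * 1.9
= 1.702

1.702


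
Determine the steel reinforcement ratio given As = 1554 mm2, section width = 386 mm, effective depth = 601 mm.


rho = As / (b * d)
= 1554 / (386 * 601)
= 0.0067

0.0067


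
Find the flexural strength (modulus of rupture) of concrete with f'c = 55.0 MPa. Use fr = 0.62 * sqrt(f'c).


fr = 0.62 * sqrt(55.0)
= 4.598 MPa

4.598


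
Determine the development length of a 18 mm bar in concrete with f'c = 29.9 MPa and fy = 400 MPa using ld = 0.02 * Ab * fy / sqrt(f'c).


Ab = pi * 18^2 / 4 = 254.469 mm2
ld = 0.02 * 254.469 * 400 / sqrt(29.9)
= 372.3 mm

372.3


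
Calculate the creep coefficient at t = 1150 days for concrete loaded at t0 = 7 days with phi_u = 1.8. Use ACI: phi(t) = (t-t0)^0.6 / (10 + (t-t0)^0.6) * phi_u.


dt = 1150 - 7 = 1143
phi = 1143^0.6 / (10 + 1143^0.6) * 1.8
= 1.57

1.57


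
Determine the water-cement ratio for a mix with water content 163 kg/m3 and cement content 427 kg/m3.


w/c = water / cement
w/c = 163 / 427 = 0.382

0.382


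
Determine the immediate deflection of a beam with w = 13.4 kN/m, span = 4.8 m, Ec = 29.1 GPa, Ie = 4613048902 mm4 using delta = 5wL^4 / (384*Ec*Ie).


Convert: L = 4.8 m = 4800 mm, Ec = 29.1 GPa = 29100 MPa
delta = 5 * 13.4 * 4800^4 / (384 * 29100 * 4613048902)
= 0.69 mm

0.69


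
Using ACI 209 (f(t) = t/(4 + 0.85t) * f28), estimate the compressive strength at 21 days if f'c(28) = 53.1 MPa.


f(21) = 21 / (4 + 0.85 * 21) * 53.1
= 21 / 21.85 * 53.1
= 51.03 MPa

51.03


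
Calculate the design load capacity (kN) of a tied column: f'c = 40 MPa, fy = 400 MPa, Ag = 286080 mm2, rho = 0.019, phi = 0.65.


Ast = rho * Ag = 0.019 * 286080 = 5435.52 mm2
phi*Pn = 0.65 * 0.80 * (0.85 * 40 * (286080 - 5435.52) + 400 * 5435.52) / 1000
= 6092.38 kN

6092.38


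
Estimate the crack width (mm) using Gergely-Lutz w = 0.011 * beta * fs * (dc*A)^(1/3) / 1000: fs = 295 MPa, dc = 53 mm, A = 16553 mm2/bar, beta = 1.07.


w = 0.011 * beta * fs * (dc * A)^(1/3) / 1000
= 0.011 * 1.07 * 295 * (53 * 16553)^(1/3) / 1000
= 0.332 mm

0.332


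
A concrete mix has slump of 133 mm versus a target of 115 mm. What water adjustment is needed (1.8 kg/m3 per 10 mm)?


Difference = 115 - 133 = -18 mm
Water adjustment = -18 * 1.8 / 10 = -3.2 kg/m3

-3.2


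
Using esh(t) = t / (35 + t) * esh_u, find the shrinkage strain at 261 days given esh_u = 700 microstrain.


esh(261) = 261 / (35 + 261) * 700
= 261 / 296 * 700
= 617.2 microstrain

617.2


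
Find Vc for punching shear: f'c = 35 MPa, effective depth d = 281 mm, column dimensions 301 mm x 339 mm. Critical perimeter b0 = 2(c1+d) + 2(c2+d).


b0 = 2*(301 + 281) + 2*(339 + 281) = 2404 mm
Vc = 0.33 * sqrt(35) * 2404 * 281 / 1000
= 1318.83 kN

1318.83


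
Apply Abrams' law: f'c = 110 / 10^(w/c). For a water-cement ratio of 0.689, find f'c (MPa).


f'c = 110 / 10^0.689
= 110 / 4.887
= 22.51 MPa

22.51


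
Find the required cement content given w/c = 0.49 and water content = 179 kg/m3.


Cement = water / (w/c)
= 179 / 0.49
= 365.3 kg/m3

365.3


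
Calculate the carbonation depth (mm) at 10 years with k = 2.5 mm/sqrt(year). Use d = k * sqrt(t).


depth = k * sqrt(t)
= 2.5 * sqrt(10)
= 7.91 mm

7.91


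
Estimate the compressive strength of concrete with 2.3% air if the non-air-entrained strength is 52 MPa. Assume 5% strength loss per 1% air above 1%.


Strength loss = (2.3 - 1) * 5 = 6.5%
f'c = 52 * (1 - 6.5/100)
= 48.62 MPa

48.62


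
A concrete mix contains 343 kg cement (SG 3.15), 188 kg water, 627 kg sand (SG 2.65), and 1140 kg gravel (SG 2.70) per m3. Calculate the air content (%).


Vol cement = 343 / (3.15 * 1000) = 0.108889 m3
Vol water = 188 / 1000 = 0.188 m3
Vol sand = 627 / (2.65 * 1000) = 0.236604 m3
Vol gravel = 1140 / (2.70 * 1000) = 0.422222 m3
Total solid + water volume = 0.955715 m3
Air = (1 - 0.955715) * 100 = 4.43%

4.43


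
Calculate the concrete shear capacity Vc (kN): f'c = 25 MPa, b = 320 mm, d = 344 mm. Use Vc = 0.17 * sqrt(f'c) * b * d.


Vc = 0.17 * sqrt(25) * 320 * 344 / 1000
= 93.57 kN

93.57


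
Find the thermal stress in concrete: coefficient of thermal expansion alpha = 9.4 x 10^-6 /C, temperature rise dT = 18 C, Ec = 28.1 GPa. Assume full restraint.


sigma = alpha * dT * Ec
= 9.4e-6 * 18 * 28.1 * 1000
= 4.755 MPa

4.755


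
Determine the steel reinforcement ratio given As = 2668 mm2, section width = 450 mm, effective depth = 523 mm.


rho = As / (b * d)
= 2668 / (450 * 523)
= 0.0113

0.0113


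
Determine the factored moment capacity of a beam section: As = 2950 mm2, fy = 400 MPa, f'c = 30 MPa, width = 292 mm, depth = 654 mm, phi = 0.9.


a = As * fy / (0.85 * f'c * b)
= 2950 * 400 / (0.85 * 30 * 292)
= 158.4743 mm
Mn = As * fy * (d - a/2) / 10^6
= 678.2201 kN-m
phi*Mn = 0.9 * 678.2201 = 610.4 kN-m

610.4


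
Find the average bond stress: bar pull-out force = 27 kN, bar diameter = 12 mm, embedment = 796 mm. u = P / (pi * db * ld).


u = P / (pi * db * ld)
= 27 * 1000 / (pi * 12 * 796)
= 0.9 MPa

0.9


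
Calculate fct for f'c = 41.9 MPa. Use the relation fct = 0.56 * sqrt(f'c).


fct = 0.56 * sqrt(41.9)
= 0.56 * 6.473
= 3.625 MPa

3.625


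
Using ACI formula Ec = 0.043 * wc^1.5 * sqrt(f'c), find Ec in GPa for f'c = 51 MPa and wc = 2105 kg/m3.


Ec = 0.043 * 2105^1.5 * sqrt(51) / 1000
= 29.66 GPa

29.66


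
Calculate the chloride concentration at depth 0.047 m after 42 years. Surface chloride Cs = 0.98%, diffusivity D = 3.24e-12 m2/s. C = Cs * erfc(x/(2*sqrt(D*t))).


t_seconds = 42 * 365.25 * 24 * 3600 = 1325419200.0 s
arg = 0.047 / (2 * sqrt(3.24e-12 * 1325419200.0))
= 0.3586
erfc(0.3586) = 0.6121
C = 0.98 * 0.6121 = 0.5998%

0.5998


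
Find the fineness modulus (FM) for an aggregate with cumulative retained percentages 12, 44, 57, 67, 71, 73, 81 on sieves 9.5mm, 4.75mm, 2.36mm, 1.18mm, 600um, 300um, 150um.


FM = sum(cumulative % retained) / 100
= 405 / 100
= 4.05

4.05


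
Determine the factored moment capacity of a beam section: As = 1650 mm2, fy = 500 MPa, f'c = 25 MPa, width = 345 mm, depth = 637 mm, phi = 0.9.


a = As * fy / (0.85 * f'c * b)
= 1650 * 500 / (0.85 * 25 * 345)
= 112.532 mm
Mn = As * fy * (d - a/2) / 10^6
= 479.1056 kN-m
phi*Mn = 0.9 * 479.1056 = 431.2 kN-m

431.2


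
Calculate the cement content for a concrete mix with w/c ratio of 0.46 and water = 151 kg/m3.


Cement = water / (w/c)
= 151 / 0.46
= 328.3 kg/m3

328.3


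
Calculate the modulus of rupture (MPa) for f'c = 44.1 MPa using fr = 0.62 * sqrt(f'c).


fr = 0.62 * sqrt(44.1)
= 4.117 MPa

4.117


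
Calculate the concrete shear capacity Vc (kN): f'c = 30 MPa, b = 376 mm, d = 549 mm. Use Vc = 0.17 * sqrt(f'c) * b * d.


Vc = 0.17 * sqrt(30) * 376 * 549 / 1000
= 192.21 kN

192.21


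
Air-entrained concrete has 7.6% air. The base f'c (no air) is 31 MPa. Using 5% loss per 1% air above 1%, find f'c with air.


Strength loss = (7.6 - 1) * 5 = 33.0%
f'c = 31 * (1 - 33.0/100)
= 20.77 MPa

20.77


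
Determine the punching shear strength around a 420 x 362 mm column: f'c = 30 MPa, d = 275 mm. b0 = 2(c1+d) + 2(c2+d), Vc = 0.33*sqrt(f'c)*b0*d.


b0 = 2*(420 + 275) + 2*(362 + 275) = 2664 mm
Vc = 0.33 * sqrt(30) * 2664 * 275 / 1000
= 1324.16 kN

1324.16


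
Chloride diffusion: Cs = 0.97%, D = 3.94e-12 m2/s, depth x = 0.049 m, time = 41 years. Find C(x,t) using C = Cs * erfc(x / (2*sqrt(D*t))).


t_seconds = 41 * 365.25 * 24 * 3600 = 1293861600.0 s
arg = 0.049 / (2 * sqrt(3.94e-12 * 1293861600.0))
= 0.3431
erfc(0.3431) = 0.6275
C = 0.97 * 0.6275 = 0.6087%

0.6087


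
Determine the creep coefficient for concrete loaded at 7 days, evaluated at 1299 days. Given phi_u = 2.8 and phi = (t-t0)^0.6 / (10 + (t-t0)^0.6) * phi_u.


dt = 1299 - 7 = 1292
phi = 1292^0.6 / (10 + 1292^0.6) * 2.8
= 2.465

2.465


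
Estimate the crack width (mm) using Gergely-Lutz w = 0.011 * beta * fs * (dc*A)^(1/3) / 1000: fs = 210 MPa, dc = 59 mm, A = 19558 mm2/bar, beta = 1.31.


w = 0.011 * beta * fs * (dc * A)^(1/3) / 1000
= 0.011 * 1.31 * 210 * (59 * 19558)^(1/3) / 1000
= 0.317 mm

0.317


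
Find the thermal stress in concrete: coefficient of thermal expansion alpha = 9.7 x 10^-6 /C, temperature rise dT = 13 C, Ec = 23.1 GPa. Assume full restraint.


sigma = alpha * dT * Ec
= 9.7e-6 * 13 * 23.1 * 1000
= 2.913 MPa

2.913


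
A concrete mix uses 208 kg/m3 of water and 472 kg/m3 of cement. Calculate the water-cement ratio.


w/c = water / cement
w/c = 208 / 472 = 0.441

0.441


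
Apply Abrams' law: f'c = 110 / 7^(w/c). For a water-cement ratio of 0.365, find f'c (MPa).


f'c = 110 / 7^0.365
= 110 / 2.035
= 54.07 MPa

54.07


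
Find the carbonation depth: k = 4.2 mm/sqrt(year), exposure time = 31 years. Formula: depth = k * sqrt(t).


depth = k * sqrt(t)
= 4.2 * sqrt(31)
= 23.38 mm

23.38


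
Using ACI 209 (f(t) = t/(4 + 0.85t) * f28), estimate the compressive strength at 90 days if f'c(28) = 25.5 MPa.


f(90) = 90 / (4 + 0.85 * 90) * 25.5
= 90 / 80.5 * 25.5
= 28.51 MPa

28.51


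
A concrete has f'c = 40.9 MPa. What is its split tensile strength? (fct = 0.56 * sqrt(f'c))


fct = 0.56 * sqrt(40.9)
= 0.56 * 6.395
= 3.581 MPa

3.581


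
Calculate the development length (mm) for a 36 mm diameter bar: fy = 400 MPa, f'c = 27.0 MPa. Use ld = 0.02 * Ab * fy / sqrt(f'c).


Ab = pi * 36^2 / 4 = 1017.876 mm2
ld = 0.02 * 1017.876 * 400 / sqrt(27.0)
= 1567.1 mm

1567.1


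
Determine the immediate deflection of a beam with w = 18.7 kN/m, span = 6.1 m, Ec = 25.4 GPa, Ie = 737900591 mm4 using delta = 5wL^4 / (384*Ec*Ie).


Convert: L = 6.1 m = 6100 mm, Ec = 25.4 GPa = 25400 MPa
delta = 5 * 18.7 * 6100^4 / (384 * 25400 * 737900591)
= 17.99 mm

17.99


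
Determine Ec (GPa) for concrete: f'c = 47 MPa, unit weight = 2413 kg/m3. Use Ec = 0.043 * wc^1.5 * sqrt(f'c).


Ec = 0.043 * 2413^1.5 * sqrt(47) / 1000
= 34.94 GPa

34.94


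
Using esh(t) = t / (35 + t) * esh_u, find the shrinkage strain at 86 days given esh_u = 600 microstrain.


esh(86) = 86 / (35 + 86) * 600
= 86 / 121 * 600
= 426.4 microstrain

426.4


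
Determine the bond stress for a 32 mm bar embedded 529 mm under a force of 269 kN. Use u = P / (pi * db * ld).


u = P / (pi * db * ld)
= 269 * 1000 / (pi * 32 * 529)
= 5.058 MPa

5.058


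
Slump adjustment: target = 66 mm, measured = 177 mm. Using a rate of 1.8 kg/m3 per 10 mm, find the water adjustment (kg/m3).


Difference = 66 - 177 = -111 mm
Water adjustment = -111 * 1.8 / 10 = -20.0 kg/m3

-20.0


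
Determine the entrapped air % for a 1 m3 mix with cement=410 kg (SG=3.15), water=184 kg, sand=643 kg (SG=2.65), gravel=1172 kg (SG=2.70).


Vol cement = 410 / (3.15 * 1000) = 0.130159 m3
Vol water = 184 / 1000 = 0.184 m3
Vol sand = 643 / (2.65 * 1000) = 0.242642 m3
Vol gravel = 1172 / (2.70 * 1000) = 0.434074 m3
Total solid + water volume = 0.990874 m3
Air = (1 - 0.990874) * 100 = 0.91%

0.91


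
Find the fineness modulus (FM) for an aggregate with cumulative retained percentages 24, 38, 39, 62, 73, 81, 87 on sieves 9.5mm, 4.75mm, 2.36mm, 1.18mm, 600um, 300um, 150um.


FM = sum(cumulative % retained) / 100
= 404 / 100
= 4.04

4.04


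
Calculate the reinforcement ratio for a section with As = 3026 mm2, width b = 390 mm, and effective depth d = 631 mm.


rho = As / (b * d)
= 3026 / (390 * 631)
= 0.0123

0.0123
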